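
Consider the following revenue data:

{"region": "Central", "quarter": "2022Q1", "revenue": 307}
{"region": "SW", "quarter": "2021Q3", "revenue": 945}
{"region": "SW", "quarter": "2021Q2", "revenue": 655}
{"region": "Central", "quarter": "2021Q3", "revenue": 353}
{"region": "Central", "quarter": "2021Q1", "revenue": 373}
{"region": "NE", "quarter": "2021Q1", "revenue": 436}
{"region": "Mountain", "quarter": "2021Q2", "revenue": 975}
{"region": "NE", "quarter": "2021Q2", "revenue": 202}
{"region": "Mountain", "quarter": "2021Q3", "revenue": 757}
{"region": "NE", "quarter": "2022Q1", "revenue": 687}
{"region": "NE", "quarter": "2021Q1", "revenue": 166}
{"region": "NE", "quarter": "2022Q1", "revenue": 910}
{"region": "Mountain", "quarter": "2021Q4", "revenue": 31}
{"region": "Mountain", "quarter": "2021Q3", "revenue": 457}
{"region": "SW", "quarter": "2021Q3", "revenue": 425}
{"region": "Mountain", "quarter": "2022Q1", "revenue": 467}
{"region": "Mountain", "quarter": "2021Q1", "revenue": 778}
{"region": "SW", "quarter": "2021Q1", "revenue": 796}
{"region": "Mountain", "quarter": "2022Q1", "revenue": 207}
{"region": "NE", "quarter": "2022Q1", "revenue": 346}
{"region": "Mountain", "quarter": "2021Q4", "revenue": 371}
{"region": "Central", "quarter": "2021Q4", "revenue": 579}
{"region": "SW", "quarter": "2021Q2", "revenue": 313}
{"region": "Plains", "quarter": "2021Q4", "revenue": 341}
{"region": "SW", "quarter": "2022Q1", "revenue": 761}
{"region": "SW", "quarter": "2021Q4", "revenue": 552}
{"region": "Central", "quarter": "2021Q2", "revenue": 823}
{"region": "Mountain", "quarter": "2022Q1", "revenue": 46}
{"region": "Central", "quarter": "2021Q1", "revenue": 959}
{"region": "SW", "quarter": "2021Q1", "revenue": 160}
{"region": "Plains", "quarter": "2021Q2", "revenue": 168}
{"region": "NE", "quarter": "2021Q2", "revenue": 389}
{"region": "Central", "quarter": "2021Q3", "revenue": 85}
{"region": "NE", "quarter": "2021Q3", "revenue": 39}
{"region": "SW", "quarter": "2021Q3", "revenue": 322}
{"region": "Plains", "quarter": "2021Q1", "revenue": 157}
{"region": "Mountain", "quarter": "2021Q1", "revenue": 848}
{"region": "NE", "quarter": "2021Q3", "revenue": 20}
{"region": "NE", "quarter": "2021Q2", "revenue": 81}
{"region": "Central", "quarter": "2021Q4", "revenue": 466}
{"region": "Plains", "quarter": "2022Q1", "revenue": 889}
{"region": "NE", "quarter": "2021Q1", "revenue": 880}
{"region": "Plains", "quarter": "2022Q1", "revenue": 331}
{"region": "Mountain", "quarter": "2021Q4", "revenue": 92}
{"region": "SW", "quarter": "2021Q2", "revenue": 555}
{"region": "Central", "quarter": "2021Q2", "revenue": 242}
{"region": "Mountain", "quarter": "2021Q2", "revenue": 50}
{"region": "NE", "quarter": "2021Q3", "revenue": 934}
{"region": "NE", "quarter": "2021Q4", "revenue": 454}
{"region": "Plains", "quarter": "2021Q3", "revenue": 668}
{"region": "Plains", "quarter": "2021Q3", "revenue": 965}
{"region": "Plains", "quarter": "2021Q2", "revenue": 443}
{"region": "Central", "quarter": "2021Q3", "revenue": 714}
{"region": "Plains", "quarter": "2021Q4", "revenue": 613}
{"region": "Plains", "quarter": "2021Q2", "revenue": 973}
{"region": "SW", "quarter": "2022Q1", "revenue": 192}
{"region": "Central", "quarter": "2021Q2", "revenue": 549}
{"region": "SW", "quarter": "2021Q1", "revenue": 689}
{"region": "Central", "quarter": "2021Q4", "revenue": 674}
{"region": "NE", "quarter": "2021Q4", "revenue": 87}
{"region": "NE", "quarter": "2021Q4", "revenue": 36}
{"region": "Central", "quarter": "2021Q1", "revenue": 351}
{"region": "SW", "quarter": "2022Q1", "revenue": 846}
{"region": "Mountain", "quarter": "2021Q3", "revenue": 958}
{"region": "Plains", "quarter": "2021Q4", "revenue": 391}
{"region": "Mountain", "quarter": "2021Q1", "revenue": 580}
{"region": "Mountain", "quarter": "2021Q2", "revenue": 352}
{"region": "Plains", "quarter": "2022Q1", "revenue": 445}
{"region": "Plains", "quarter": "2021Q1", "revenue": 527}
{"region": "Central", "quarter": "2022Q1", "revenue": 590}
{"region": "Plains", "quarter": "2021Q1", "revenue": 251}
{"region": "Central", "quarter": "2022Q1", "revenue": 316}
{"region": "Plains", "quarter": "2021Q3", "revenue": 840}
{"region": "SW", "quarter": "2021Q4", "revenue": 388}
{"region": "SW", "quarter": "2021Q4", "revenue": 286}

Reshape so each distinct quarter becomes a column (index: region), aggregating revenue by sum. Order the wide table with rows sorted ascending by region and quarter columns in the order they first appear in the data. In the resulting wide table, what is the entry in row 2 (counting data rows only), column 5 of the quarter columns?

494

With rows sorted ascending by region, row 2 is region=Mountain. quarter columns in first-appearance order: 2022Q1, 2021Q3, 2021Q2, 2021Q1, 2021Q4; column 5 is 2021Q4.
Long rows with region=Mountain, quarter=2021Q4: 31 + 371 + 92 = 494.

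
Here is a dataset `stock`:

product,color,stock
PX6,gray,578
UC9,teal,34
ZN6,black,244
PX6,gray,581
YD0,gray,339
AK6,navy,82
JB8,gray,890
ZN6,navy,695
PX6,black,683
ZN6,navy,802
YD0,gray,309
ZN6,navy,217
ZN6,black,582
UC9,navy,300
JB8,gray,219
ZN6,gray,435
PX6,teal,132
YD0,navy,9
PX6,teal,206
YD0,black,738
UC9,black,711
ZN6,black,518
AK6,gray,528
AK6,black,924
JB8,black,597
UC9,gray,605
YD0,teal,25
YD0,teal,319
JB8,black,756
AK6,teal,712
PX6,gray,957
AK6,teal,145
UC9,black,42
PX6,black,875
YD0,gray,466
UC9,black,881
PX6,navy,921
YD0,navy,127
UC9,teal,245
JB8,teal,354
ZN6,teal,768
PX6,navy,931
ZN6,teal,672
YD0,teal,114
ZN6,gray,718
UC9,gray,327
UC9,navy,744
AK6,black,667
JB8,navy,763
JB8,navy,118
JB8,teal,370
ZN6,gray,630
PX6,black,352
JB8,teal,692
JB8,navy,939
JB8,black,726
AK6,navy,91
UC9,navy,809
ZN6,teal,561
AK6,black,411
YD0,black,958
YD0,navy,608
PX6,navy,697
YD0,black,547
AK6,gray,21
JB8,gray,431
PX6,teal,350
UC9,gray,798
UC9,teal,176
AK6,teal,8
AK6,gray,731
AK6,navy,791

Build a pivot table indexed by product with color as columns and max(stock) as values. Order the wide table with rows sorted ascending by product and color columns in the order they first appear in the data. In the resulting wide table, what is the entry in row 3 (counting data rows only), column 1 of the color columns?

With rows sorted ascending by product, row 3 is product=PX6. color columns in first-appearance order: gray, teal, black, navy; column 1 is gray.
Long rows with product=PX6, color=gray: max(578, 581, 957) = 957.

957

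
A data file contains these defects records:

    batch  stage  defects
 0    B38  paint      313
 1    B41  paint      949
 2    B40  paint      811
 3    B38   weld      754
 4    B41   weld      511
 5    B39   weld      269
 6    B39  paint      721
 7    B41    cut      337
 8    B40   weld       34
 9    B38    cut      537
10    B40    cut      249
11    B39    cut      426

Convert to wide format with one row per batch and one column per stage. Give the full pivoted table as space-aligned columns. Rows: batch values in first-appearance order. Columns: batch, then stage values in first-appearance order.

batch  paint  weld  cut
B38    313    754   537
B41    949    511   337
B40    811    34    249
B39    721    269   426

Columns: batch plus the 3 distinct stage values (paint, weld, cut).
For example, row B38 column paint takes defects=313 from the long row (B38, paint).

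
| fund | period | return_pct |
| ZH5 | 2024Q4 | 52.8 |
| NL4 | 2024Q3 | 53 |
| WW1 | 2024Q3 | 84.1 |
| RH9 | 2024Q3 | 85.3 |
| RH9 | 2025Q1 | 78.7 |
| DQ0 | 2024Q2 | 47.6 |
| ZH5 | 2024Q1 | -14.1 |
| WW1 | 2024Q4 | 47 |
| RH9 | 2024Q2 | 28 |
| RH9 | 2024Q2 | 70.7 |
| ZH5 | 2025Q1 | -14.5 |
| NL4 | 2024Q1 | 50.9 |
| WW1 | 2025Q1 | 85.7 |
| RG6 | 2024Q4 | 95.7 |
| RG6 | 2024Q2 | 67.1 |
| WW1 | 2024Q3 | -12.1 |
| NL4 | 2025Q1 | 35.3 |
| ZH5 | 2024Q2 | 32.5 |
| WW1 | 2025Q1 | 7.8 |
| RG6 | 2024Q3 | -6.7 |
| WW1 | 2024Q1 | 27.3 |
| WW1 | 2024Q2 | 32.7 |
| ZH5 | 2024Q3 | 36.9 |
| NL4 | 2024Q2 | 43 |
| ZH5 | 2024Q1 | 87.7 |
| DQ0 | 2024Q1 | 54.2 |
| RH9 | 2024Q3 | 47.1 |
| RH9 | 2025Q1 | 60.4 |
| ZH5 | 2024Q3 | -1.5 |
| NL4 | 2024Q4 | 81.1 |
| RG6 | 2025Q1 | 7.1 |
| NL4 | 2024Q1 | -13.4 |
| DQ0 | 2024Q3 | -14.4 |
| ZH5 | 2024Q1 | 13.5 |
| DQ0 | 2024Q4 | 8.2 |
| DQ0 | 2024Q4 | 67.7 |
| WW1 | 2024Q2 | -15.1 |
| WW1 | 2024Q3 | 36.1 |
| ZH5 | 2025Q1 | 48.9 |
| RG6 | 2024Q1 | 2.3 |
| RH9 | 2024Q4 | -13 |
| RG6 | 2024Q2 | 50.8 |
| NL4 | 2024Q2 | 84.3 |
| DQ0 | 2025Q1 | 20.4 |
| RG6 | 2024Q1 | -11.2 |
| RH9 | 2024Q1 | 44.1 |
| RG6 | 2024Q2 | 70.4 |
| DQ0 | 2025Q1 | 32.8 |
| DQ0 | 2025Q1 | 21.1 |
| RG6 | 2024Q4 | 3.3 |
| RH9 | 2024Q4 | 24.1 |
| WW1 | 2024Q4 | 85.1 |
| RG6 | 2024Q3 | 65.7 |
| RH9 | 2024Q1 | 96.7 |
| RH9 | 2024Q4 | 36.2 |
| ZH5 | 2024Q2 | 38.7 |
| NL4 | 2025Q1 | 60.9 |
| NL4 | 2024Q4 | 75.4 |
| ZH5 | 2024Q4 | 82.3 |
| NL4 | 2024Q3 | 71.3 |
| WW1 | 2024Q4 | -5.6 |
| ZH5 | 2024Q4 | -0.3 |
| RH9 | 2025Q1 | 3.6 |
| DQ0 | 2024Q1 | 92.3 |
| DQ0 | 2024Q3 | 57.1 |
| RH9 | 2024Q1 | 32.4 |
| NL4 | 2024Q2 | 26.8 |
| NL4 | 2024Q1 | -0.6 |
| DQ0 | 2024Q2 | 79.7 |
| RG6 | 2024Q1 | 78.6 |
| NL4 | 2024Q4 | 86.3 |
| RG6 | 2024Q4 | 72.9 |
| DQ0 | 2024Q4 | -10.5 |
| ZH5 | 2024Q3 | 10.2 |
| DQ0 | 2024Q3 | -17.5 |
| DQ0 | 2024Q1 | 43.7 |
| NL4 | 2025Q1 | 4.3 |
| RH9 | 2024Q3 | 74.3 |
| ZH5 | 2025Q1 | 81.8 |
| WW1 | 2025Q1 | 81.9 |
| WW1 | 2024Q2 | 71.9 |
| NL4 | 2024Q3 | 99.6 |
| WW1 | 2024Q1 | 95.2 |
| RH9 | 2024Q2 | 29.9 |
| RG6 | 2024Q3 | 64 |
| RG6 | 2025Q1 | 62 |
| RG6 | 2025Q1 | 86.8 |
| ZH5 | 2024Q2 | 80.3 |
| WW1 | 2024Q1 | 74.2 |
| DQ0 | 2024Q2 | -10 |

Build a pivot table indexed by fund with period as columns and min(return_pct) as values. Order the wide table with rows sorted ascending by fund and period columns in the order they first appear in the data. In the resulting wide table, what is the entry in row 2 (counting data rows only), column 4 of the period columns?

With rows sorted ascending by fund, row 2 is fund=NL4. period columns in first-appearance order: 2024Q4, 2024Q3, 2025Q1, 2024Q2, 2024Q1; column 4 is 2024Q2.
Long rows with fund=NL4, period=2024Q2: min(43, 84.3, 26.8) = 26.8.

26.8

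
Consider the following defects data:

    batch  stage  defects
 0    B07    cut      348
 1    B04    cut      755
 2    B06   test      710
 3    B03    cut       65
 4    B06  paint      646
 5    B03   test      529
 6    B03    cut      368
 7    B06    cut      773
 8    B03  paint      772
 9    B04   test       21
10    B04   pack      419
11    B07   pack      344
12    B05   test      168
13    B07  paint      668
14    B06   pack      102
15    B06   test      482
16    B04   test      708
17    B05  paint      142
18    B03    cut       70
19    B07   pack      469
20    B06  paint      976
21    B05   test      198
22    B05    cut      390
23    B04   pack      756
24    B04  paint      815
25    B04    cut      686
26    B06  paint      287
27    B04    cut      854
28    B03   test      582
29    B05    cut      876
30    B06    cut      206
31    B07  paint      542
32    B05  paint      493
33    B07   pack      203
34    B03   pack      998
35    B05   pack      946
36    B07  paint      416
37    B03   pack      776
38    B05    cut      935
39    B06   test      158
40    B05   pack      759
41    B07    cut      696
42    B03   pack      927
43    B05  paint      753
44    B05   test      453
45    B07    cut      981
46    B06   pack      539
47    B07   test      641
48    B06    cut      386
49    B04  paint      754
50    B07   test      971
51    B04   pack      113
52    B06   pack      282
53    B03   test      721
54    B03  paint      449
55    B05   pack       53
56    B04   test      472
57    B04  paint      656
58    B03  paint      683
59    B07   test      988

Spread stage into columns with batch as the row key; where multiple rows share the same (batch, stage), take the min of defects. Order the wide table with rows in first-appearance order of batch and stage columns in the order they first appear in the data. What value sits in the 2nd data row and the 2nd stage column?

21

With rows in first-appearance order of batch, row 2 is batch=B04. stage columns in first-appearance order: cut, test, paint, pack; column 2 is test.
Long rows with batch=B04, stage=test: min(21, 708, 472) = 21.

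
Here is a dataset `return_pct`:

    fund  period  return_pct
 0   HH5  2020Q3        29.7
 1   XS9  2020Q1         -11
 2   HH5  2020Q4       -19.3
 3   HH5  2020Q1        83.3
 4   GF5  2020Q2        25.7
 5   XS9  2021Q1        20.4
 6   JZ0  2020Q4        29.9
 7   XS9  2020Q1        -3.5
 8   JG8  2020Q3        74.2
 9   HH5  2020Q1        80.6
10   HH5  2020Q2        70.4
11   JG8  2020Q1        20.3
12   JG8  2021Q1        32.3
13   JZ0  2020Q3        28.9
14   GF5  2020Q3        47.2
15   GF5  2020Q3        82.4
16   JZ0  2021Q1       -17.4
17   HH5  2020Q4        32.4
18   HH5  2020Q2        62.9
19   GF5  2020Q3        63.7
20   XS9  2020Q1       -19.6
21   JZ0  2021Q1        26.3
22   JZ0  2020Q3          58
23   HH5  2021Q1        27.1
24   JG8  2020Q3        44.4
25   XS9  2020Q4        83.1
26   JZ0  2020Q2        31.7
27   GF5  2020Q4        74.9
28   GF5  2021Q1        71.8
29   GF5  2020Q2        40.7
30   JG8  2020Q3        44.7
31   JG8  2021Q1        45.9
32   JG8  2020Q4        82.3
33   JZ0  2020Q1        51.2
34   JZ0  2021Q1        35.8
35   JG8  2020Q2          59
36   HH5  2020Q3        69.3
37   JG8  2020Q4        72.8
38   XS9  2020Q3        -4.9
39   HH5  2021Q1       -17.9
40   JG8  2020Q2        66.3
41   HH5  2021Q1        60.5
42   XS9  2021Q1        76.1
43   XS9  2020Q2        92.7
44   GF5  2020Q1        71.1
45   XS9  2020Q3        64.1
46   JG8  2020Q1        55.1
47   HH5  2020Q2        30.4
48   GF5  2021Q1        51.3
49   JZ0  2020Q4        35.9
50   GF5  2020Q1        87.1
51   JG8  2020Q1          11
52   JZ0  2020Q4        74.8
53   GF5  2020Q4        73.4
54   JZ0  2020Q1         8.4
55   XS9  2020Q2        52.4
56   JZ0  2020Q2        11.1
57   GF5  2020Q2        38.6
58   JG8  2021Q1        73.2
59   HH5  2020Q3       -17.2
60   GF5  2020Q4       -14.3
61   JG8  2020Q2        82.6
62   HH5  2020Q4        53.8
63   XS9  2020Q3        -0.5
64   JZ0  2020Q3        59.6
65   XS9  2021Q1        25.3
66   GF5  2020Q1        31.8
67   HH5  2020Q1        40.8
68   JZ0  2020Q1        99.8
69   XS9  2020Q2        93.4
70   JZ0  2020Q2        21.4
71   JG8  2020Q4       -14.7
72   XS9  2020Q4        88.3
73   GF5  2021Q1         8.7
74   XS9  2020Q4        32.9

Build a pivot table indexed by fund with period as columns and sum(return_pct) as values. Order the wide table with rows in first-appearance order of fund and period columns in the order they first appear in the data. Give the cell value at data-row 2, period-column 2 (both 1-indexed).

With rows in first-appearance order of fund, row 2 is fund=XS9. period columns in first-appearance order: 2020Q3, 2020Q1, 2020Q4, 2020Q2, 2021Q1; column 2 is 2020Q1.
Long rows with fund=XS9, period=2020Q1: -11 + -3.5 + -19.6 = -34.1.

-34.1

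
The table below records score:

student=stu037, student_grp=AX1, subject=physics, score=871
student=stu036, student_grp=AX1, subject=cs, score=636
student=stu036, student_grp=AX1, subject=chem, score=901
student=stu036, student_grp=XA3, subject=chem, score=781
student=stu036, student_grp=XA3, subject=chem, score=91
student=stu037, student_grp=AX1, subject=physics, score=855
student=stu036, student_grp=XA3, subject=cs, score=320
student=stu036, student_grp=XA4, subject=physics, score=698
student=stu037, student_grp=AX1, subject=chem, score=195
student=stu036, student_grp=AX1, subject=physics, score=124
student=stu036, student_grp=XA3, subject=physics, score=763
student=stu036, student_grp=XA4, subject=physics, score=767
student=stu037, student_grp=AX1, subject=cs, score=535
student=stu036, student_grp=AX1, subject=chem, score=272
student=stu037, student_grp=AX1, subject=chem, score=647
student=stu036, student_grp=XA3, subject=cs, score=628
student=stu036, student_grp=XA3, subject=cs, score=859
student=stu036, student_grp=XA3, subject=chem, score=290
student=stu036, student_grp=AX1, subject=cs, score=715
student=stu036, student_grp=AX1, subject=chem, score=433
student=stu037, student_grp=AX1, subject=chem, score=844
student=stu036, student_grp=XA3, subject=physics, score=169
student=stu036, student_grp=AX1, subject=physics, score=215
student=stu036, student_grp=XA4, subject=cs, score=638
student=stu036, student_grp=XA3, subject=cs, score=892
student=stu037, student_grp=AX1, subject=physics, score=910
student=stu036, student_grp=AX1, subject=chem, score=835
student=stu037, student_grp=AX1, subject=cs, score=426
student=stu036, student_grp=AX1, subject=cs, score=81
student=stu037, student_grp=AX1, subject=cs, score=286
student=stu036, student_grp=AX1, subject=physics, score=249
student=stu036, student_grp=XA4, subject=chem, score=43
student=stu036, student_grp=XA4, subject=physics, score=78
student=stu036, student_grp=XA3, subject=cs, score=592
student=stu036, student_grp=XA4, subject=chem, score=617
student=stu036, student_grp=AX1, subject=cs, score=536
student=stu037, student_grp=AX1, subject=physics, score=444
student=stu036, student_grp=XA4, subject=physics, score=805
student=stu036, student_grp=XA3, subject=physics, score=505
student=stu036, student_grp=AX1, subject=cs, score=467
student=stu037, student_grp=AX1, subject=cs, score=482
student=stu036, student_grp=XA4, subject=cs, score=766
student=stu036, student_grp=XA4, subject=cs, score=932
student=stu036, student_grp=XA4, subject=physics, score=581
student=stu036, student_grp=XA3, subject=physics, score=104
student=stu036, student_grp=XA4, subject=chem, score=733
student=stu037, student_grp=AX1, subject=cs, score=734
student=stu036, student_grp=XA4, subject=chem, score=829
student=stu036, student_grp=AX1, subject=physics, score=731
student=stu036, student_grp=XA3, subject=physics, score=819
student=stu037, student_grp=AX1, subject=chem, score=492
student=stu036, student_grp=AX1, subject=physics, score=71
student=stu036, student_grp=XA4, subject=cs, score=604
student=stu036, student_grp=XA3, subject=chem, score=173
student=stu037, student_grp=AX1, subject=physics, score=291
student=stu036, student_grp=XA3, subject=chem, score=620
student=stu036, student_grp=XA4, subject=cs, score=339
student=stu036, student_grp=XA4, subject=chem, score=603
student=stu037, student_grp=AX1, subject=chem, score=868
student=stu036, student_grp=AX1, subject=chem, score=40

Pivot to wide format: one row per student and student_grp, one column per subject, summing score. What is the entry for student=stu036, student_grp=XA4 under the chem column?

2825

Rows with student=stu036, student_grp=XA4 and subject=chem: score values are 43, 617, 733, 829, 603.
43 + 617 + 733 + 829 + 603 = 2825.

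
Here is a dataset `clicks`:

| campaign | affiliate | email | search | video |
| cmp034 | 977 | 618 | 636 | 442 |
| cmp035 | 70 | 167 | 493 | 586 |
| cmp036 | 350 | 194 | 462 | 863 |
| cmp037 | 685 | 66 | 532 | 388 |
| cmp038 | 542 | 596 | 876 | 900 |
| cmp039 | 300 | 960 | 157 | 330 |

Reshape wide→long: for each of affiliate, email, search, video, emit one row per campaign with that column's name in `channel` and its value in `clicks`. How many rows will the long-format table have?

24

6 campaign values × 4 melted columns = 24 rows.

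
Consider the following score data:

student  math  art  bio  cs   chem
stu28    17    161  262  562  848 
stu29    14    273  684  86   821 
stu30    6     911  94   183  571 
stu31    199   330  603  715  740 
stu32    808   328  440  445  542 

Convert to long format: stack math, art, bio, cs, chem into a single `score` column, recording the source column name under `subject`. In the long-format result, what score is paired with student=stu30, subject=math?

6

Unpivoting turns each (student, wide-column) pair into one long row.
The wide cell at row stu30, column math holds 6, so the long row (stu30, math) has score=6.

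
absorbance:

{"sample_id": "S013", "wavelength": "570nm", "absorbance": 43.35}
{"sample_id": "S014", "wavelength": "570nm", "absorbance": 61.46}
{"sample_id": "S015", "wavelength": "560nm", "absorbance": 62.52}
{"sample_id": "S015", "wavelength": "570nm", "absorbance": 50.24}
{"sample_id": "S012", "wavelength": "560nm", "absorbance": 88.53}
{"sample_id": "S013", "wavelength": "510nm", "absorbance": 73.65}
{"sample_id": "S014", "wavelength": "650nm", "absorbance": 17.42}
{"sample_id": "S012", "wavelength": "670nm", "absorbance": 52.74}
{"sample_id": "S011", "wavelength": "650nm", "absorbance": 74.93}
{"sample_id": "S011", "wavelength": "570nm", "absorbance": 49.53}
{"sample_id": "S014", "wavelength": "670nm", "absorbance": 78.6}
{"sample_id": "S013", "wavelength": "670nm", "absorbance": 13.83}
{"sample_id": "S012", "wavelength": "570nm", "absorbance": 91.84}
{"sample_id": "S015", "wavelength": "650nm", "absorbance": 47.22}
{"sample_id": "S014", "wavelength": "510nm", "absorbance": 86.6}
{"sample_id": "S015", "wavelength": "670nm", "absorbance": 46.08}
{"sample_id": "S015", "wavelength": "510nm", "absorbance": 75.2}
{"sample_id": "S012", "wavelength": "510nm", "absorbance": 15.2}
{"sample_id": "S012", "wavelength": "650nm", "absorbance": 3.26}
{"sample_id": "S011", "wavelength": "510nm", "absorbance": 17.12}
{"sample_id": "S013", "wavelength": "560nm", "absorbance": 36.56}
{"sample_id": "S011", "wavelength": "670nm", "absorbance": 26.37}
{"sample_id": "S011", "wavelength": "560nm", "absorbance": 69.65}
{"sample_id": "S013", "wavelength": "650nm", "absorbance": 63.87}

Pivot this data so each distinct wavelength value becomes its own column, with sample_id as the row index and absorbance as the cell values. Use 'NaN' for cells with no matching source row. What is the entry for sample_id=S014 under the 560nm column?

No long-format row has sample_id=S014 and wavelength=560nm, so the cell is NaN.

NaN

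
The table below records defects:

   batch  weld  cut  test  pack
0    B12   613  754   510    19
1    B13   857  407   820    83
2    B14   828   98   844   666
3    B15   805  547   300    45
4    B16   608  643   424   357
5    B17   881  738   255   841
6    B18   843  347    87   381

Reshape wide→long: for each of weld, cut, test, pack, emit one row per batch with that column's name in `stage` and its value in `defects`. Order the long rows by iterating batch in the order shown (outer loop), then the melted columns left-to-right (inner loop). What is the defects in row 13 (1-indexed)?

28 rows total (7 × 4). Row 13: index ⌊(13-1)/4⌋ = 3 into batch → B15; (13-1) mod 4 = 0 into the melted columns → weld.
So row 13 is (B15, weld, 805); defects = 805.

805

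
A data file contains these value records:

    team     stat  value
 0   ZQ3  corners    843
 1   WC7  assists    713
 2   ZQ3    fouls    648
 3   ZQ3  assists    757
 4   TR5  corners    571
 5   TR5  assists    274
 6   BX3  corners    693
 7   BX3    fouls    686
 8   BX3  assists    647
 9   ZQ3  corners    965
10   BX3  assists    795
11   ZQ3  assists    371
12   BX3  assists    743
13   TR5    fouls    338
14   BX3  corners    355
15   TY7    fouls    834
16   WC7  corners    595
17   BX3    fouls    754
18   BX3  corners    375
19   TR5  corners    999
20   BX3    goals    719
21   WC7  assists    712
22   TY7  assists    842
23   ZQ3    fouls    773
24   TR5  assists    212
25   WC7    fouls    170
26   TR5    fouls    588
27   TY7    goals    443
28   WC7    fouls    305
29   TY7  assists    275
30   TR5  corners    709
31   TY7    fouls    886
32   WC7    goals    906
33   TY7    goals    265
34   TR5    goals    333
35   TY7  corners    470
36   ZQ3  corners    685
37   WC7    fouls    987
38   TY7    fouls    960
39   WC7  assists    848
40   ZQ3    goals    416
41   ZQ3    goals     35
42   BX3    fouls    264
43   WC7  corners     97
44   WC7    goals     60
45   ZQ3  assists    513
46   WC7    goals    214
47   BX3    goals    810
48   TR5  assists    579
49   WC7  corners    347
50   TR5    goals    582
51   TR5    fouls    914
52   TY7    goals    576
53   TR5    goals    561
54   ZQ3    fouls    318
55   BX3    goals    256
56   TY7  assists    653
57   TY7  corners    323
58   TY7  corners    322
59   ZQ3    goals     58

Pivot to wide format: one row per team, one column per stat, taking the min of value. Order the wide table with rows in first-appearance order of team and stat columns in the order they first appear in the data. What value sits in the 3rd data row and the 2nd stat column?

212

With rows in first-appearance order of team, row 3 is team=TR5. stat columns in first-appearance order: corners, assists, fouls, goals; column 2 is assists.
Long rows with team=TR5, stat=assists: min(274, 212, 579) = 212.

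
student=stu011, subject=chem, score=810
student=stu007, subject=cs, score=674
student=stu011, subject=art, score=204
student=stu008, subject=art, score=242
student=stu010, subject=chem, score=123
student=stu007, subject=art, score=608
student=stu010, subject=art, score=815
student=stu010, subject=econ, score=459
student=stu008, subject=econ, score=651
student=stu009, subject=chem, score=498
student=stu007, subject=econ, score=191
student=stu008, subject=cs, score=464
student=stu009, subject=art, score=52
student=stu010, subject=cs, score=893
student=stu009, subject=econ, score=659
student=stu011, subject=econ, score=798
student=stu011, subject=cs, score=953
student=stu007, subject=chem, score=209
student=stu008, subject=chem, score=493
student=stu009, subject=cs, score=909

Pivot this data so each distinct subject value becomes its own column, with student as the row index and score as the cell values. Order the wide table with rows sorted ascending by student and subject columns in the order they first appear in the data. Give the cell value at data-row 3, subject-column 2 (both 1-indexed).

909

With rows sorted ascending by student, row 3 is student=stu009. subject columns in first-appearance order: chem, cs, art, econ; column 2 is cs.
Long rows with student=stu009, subject=cs: score = 909.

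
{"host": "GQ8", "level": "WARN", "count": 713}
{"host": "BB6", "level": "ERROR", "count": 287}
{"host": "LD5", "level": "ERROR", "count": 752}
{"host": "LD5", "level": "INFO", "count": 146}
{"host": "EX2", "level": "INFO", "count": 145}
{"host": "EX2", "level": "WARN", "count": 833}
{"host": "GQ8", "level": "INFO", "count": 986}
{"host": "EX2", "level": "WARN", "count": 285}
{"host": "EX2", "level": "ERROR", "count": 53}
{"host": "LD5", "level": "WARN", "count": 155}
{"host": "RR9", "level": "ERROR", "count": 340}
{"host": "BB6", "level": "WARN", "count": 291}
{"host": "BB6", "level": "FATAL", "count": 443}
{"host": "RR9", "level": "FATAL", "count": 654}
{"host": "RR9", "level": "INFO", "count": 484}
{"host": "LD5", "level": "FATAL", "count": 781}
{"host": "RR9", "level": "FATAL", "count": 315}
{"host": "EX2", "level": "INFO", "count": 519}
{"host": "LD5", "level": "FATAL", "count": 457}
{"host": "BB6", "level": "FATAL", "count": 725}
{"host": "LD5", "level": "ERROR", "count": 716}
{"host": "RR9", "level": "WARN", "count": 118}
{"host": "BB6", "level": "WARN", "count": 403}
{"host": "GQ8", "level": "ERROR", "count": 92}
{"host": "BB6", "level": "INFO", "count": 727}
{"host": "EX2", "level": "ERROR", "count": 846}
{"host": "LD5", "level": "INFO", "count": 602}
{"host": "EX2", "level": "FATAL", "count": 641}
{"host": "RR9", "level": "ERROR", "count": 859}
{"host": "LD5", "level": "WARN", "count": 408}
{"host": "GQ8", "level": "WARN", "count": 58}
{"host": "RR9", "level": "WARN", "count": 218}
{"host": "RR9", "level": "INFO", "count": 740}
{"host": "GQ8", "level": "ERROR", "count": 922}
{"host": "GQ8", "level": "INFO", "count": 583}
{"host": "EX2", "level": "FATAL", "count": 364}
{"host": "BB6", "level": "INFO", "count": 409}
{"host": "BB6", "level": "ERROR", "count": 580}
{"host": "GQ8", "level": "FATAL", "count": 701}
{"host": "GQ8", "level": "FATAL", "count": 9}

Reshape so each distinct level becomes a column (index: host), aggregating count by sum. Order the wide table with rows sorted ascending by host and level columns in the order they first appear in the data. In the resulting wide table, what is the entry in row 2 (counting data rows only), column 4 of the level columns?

1005

With rows sorted ascending by host, row 2 is host=EX2. level columns in first-appearance order: WARN, ERROR, INFO, FATAL; column 4 is FATAL.
Long rows with host=EX2, level=FATAL: 641 + 364 = 1005.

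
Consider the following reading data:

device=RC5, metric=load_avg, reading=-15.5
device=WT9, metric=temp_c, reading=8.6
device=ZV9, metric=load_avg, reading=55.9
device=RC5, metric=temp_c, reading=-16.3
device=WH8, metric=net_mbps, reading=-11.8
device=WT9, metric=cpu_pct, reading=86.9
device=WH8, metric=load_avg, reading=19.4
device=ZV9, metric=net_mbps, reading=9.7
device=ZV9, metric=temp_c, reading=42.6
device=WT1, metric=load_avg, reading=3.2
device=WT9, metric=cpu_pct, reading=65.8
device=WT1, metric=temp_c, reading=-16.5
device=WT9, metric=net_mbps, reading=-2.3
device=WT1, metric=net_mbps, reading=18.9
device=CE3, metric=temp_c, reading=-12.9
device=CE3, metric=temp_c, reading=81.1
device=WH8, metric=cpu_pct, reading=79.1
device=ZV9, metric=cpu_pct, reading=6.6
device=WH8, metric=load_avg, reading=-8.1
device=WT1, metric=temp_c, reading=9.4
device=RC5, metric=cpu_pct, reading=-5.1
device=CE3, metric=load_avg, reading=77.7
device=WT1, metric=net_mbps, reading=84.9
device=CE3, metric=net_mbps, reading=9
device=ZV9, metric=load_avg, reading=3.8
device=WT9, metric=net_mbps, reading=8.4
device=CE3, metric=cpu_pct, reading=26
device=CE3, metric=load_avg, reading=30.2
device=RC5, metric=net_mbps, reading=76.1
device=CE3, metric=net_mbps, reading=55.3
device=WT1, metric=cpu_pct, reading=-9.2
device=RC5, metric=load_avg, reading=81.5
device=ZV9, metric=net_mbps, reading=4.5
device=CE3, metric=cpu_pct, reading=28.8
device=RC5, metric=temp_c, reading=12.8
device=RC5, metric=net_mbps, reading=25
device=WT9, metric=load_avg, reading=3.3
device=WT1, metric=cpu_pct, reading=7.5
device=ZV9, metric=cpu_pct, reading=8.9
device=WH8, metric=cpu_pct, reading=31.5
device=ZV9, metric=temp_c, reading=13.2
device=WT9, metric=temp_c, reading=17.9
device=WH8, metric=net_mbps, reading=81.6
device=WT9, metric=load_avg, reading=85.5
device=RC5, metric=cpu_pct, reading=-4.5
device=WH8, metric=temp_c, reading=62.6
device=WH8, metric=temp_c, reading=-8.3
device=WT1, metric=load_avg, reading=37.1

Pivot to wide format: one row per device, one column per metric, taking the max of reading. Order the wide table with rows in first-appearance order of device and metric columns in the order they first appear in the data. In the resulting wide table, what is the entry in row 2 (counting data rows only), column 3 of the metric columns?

With rows in first-appearance order of device, row 2 is device=WT9. metric columns in first-appearance order: load_avg, temp_c, net_mbps, cpu_pct; column 3 is net_mbps.
Long rows with device=WT9, metric=net_mbps: max(-2.3, 8.4) = 8.4.

8.4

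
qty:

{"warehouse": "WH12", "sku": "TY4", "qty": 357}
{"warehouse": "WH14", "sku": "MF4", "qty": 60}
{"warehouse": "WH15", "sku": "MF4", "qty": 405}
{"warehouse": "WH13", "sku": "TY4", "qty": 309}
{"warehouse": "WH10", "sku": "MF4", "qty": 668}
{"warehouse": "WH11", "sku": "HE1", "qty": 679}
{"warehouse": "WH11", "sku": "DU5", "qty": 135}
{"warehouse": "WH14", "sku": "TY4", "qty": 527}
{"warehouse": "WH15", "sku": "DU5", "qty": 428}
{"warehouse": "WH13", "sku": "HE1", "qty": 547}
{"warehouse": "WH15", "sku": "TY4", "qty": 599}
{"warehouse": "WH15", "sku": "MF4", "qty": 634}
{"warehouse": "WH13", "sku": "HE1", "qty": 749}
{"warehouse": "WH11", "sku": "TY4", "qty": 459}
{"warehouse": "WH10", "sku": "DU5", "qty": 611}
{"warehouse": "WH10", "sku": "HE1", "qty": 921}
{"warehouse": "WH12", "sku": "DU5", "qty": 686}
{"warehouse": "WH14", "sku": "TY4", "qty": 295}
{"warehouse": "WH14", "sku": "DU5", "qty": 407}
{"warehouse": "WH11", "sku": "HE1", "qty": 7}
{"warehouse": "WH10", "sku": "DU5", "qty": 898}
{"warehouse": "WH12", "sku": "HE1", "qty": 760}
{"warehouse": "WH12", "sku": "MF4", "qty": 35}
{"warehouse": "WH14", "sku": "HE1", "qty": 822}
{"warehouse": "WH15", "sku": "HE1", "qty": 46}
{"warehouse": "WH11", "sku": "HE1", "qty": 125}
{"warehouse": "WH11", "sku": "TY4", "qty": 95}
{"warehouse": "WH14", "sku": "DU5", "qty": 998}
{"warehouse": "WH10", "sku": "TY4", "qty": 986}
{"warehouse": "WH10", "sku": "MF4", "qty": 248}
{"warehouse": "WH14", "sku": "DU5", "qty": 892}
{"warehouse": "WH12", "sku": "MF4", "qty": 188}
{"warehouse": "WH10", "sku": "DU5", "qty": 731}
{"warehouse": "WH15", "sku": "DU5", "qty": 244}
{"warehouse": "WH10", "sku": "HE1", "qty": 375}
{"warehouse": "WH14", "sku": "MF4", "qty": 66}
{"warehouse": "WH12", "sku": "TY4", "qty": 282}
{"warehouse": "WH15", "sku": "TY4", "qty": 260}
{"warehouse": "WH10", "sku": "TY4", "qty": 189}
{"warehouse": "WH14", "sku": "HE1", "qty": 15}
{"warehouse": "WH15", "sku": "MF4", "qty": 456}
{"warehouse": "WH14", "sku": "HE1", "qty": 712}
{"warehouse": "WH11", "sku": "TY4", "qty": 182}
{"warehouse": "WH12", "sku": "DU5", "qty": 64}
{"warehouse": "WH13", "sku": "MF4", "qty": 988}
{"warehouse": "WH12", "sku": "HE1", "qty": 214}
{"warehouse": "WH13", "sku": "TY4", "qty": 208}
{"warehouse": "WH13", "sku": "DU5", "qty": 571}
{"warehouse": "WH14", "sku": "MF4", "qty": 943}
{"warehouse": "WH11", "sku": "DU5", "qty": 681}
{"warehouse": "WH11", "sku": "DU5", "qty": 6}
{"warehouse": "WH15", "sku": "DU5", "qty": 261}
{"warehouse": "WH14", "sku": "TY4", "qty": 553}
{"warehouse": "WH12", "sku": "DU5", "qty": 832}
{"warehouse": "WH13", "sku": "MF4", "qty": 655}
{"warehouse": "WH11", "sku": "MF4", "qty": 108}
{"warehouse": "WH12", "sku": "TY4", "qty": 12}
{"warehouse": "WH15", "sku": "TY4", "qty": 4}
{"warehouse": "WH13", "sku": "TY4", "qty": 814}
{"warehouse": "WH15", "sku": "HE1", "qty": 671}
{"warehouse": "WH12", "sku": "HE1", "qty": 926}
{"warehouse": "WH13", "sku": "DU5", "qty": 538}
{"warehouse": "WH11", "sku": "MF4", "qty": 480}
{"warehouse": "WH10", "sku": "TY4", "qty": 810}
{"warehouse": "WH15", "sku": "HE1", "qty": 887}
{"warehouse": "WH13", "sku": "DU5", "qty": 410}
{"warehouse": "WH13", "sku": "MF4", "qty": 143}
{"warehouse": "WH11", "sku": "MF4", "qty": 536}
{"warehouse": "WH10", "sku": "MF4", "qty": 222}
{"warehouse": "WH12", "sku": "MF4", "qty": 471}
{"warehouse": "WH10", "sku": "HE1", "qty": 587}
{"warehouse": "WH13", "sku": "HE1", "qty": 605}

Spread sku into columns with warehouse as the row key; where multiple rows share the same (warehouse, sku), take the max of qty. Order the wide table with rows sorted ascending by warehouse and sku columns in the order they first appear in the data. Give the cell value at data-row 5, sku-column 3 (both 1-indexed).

822

With rows sorted ascending by warehouse, row 5 is warehouse=WH14. sku columns in first-appearance order: TY4, MF4, HE1, DU5; column 3 is HE1.
Long rows with warehouse=WH14, sku=HE1: max(822, 15, 712) = 822.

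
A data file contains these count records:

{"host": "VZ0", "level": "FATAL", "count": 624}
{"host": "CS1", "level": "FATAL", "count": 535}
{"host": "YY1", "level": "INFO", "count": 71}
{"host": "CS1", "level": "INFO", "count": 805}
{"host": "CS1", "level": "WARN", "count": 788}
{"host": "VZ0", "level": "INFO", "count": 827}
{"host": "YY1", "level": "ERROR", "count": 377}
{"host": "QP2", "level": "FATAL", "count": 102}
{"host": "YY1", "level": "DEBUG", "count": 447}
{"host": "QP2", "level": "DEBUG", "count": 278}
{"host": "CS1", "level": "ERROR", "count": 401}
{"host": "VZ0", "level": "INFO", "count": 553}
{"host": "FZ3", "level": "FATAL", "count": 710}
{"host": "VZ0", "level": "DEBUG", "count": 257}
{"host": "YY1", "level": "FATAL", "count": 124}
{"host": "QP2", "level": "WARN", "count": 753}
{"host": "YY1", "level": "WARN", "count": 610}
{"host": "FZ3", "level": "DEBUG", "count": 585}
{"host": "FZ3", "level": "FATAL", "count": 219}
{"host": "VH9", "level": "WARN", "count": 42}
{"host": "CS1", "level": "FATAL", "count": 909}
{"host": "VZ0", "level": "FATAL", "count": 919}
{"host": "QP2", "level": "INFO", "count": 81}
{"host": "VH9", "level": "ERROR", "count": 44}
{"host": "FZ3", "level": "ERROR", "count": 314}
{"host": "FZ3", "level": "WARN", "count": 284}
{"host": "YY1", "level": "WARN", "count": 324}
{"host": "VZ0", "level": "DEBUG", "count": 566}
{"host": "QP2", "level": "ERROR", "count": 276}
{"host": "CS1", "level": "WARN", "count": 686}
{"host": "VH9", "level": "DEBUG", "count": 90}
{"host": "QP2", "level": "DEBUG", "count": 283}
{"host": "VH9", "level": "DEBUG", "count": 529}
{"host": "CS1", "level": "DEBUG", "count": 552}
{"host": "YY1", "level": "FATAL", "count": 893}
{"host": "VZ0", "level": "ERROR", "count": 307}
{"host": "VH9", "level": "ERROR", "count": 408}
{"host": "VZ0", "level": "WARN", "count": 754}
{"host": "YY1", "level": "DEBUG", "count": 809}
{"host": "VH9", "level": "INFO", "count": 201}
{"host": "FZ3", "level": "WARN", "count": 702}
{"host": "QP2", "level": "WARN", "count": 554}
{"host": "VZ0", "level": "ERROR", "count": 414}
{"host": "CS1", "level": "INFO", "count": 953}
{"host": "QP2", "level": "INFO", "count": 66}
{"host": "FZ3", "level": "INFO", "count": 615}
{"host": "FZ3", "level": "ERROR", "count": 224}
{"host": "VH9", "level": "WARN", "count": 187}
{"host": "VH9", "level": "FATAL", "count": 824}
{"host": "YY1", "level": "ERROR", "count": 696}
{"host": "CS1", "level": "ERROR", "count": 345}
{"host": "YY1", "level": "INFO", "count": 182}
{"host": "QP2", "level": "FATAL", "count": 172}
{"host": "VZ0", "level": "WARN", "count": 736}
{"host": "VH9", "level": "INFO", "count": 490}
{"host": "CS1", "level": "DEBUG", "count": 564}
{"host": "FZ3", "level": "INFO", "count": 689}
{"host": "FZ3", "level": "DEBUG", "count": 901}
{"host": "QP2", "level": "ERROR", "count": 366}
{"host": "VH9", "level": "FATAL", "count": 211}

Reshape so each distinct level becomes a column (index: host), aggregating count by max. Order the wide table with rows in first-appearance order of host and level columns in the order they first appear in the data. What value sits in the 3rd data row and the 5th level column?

809

With rows in first-appearance order of host, row 3 is host=YY1. level columns in first-appearance order: FATAL, INFO, WARN, ERROR, DEBUG; column 5 is DEBUG.
Long rows with host=YY1, level=DEBUG: max(447, 809) = 809.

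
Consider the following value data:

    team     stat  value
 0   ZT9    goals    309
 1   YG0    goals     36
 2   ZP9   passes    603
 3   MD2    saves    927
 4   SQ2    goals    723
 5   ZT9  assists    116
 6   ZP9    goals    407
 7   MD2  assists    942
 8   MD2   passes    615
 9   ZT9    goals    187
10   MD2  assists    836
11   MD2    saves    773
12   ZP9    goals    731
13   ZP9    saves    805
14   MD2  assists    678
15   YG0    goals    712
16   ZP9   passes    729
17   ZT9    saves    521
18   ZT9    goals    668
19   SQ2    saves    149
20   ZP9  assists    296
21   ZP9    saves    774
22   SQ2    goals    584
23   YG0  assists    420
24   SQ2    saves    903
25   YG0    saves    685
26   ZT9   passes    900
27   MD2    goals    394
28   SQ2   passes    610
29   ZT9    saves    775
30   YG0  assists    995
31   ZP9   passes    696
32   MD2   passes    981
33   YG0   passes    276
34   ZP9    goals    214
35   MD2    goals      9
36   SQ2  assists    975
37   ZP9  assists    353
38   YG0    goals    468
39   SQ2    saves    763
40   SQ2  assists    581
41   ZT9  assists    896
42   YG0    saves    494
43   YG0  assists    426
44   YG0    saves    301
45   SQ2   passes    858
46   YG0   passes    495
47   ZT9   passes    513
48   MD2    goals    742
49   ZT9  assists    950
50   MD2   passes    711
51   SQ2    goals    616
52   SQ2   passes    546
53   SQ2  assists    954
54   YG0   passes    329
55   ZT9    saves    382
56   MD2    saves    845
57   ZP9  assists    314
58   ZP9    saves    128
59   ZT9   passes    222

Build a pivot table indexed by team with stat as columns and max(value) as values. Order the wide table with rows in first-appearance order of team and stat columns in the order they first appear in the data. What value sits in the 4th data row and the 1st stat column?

742

With rows in first-appearance order of team, row 4 is team=MD2. stat columns in first-appearance order: goals, passes, saves, assists; column 1 is goals.
Long rows with team=MD2, stat=goals: max(394, 9, 742) = 742.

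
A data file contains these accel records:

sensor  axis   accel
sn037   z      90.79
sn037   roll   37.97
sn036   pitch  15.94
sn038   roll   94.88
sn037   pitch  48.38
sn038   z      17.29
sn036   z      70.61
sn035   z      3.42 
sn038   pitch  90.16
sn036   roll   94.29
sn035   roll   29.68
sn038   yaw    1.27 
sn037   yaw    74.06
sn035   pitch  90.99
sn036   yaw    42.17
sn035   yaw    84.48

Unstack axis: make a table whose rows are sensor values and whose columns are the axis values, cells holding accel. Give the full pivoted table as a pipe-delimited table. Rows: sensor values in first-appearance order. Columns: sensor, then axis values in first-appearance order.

| sensor | z | roll | pitch | yaw |
| sn037 | 90.79 | 37.97 | 48.38 | 74.06 |
| sn036 | 70.61 | 94.29 | 15.94 | 42.17 |
| sn038 | 17.29 | 94.88 | 90.16 | 1.27 |
| sn035 | 3.42 | 29.68 | 90.99 | 84.48 |

Columns: sensor plus the 4 distinct axis values (z, roll, pitch, yaw).
For example, row sn037 column z takes accel=90.79 from the long row (sn037, z).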